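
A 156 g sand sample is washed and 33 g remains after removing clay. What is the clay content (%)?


Formula: Clay% = (W_total - W_washed) / W_total * 100
Clay mass = 156 - 33 = 123 g
Clay% = 123 / 156 * 100 = 78.8462%

Final answer: 78.8462%


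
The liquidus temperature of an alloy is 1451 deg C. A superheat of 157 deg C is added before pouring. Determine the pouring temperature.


Formula: T_pour = T_melt + Superheat
T_pour = 1451 + 157 = 1608 deg C

1608 deg C


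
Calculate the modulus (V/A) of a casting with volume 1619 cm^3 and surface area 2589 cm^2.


Formula: Casting Modulus M = V / A
M = 1619 cm^3 / 2589 cm^2 = 0.6253 cm

Answer: 0.6253 cm


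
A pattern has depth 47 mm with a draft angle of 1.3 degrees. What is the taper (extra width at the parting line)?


Formula: taper = depth * tan(draft_angle)
tan(1.3 deg) = 0.0226932
taper = 47 mm * 0.0226932 = 1.0666 mm


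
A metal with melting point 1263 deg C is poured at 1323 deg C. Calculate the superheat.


Formula: Superheat = T_pour - T_melt
Superheat = 1323 - 1263 = 60 deg C

Answer: 60 deg C


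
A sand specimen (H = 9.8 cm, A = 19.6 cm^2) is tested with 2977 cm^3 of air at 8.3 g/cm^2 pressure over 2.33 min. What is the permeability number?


Formula: Permeability Number P = (V * H) / (p * A * t)
Numerator: V * H = 2977 * 9.8 = 29174.6
Denominator: p * A * t = 8.3 * 19.6 * 2.33 = 379.0444
P = 29174.6 / 379.0444 = 76.9688


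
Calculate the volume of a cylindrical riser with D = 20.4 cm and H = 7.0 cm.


Formula: V = pi * (D/2)^2 * H  (cylinder volume)
Radius = D/2 = 20.4/2 = 10.2 cm
V = pi * 10.2^2 * 7.0 = 2287.9591 cm^3


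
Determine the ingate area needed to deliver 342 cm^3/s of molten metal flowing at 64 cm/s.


Formula: A_ingate = Q / v  (continuity equation)
A = 342 cm^3/s / 64 cm/s = 5.3438 cm^2


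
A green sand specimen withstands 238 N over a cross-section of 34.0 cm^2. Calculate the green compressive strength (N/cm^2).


Formula: Compressive Strength = Force / Area
Strength = 238 N / 34.0 cm^2 = 7.0000 N/cm^2

Answer: 7.0000 N/cm^2


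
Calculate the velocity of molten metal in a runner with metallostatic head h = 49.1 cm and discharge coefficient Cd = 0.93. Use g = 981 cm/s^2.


Formula: v = Cd * sqrt(2 * g * h)  (Torricelli with discharge coefficient)
2*g*h = 2 * 981 * 49.1 = 96334.2 cm^2/s^2
sqrt(96334.2) = 310.37751 cm/s
v = 0.93 * 310.37751 = 288.6511 cm/s

Final answer: 288.6511 cm/s


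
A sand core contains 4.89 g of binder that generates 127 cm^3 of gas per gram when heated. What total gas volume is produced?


Formula: V_gas = W_binder * gas_evolution_rate
V = 4.89 g * 127 cm^3/g = 621.0300 cm^3

Answer: 621.0300 cm^3


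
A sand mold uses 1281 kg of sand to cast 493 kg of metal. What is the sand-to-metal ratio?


Formula: Sand-to-Metal Ratio = W_sand / W_metal
Ratio = 1281 kg / 493 kg = 2.5984

2.5984


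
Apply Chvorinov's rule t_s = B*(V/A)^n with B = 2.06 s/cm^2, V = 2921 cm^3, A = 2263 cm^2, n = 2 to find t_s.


Formula: t_s = B * (V/A)^n  (Chvorinov's rule, n=2)
Modulus M = V/A = 2921/2263 = 1.290764 cm
M^2 = 1.290764^2 = 1.666072 cm^2
t_s = 2.06 * 1.666072 = 3.4321 s

Final answer: 3.4321 s


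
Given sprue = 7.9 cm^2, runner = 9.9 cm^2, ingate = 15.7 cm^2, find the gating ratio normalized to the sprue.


Sprue:Runner:Ingate = 1 : 9.9/7.9 : 15.7/7.9 = 1:1.25:1.99

Final answer: 1:1.25:1.99


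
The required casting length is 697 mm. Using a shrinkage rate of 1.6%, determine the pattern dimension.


Formula: L_pattern = L_casting * (1 + shrinkage_rate/100)
Shrinkage factor = 1 + 1.6/100 = 1.016
L_pattern = 697 mm * 1.016 = 708.1520 mm

Answer: 708.1520 mm


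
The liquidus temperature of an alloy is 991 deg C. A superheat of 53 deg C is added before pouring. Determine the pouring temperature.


Formula: T_pour = T_melt + Superheat
T_pour = 991 + 53 = 1044 deg C

1044 deg C


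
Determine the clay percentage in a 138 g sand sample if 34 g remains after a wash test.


Formula: Clay% = (W_total - W_washed) / W_total * 100
Clay mass = 138 - 34 = 104 g
Clay% = 104 / 138 * 100 = 75.3623%


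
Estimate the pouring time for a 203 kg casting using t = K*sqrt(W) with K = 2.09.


Formula: t = K * sqrt(W)
sqrt(W) = sqrt(203) = 14.24781
t = 2.09 * 14.24781 = 29.7779 s

Final answer: 29.7779 s


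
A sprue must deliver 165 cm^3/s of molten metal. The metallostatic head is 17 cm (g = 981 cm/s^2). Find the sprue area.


Formula: v = sqrt(2*g*h), A = Q/v
Velocity: v = sqrt(2 * 981 * 17) = sqrt(33354) = 182.6308 cm/s
Sprue area: A = Q / v = 165 / 182.6308 = 0.9035 cm^2


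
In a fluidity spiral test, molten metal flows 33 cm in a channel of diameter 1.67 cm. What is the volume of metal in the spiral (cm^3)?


Formula: V = pi * (d/2)^2 * L  (cylinder volume)
Radius = 1.67/2 = 0.835 cm
V = pi * 0.835^2 * 33 = 72.2831 cm^3

72.2831 cm^3


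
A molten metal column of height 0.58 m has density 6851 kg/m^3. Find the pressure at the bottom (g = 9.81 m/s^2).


Formula: P = rho * g * h
rho * g = 6851 * 9.81 = 67208.31 N/m^3
P = 67208.31 * 0.58 = 38980.8198 Pa

38980.8198 Pa


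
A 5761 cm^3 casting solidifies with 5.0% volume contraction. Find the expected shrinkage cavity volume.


Formula: V_shrink = V_casting * shrinkage_pct / 100
V_shrink = 5761 cm^3 * 5.0 / 100 = 288.0500 cm^3

Final answer: 288.0500 cm^3


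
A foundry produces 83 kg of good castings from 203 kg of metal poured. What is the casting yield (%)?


Formula: Casting Yield = (W_good / W_total) * 100
Yield = (83 kg / 203 kg) * 100 = 40.8867%


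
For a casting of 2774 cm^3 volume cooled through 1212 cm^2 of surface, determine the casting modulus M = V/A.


Formula: Casting Modulus M = V / A
M = 2774 cm^3 / 1212 cm^2 = 2.2888 cm


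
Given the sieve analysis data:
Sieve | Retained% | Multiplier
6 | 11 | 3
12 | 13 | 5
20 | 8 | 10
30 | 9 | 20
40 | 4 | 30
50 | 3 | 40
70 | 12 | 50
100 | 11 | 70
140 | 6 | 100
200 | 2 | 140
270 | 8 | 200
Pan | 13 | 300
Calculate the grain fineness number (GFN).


Formula: GFN = sum(pct * multiplier) / sum(pct)
sum(pct * multiplier) = 8348
sum(pct) = 100
GFN = 8348 / 100 = 83.48

Final answer: 83.48


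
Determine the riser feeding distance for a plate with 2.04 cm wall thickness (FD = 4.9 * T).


Formula: FD = 4.9 * T  (riser feeding-distance rule)
FD = 4.9 * 2.04 cm = 9.9960 cm

9.9960 cm


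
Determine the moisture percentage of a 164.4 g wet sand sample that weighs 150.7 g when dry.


Formula: MC = (W_wet - W_dry) / W_wet * 100
Water mass = 164.4 - 150.7 = 13.7 g
MC = 13.7 / 164.4 * 100 = 8.3333%

Final answer: 8.3333%


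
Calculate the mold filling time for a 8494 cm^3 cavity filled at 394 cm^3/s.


Formula: t_fill = V_mold / Q_flow
t = 8494 cm^3 / 394 cm^3/s = 21.5584 s

Answer: 21.5584 s


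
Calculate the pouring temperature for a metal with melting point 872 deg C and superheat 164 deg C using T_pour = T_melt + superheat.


Formula: T_pour = T_melt + Superheat
T_pour = 872 + 164 = 1036 deg C

1036 deg C


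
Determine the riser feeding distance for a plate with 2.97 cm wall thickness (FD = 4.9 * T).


Formula: FD = 4.9 * T  (riser feeding-distance rule)
FD = 4.9 * 2.97 cm = 14.5530 cm

Final answer: 14.5530 cm


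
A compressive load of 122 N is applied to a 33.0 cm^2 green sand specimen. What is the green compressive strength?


Formula: Compressive Strength = Force / Area
Strength = 122 N / 33.0 cm^2 = 3.6970 N/cm^2


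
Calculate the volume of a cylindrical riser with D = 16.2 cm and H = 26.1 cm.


Formula: V = pi * (D/2)^2 * H  (cylinder volume)
Radius = D/2 = 16.2/2 = 8.1 cm
V = pi * 8.1^2 * 26.1 = 5379.7292 cm^3

Final answer: 5379.7292 cm^3


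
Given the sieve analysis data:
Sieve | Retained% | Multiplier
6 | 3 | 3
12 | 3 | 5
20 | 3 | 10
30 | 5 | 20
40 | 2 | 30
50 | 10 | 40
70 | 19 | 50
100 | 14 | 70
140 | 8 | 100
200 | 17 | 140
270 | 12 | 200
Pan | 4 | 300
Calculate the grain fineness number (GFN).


Formula: GFN = sum(pct * multiplier) / sum(pct)
sum(pct * multiplier) = 9324
sum(pct) = 100
GFN = 9324 / 100 = 93.24

Answer: 93.24


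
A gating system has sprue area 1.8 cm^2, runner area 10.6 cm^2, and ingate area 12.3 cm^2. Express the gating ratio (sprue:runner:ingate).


Sprue:Runner:Ingate = 1 : 10.6/1.8 : 12.3/1.8 = 1:5.89:6.83

1:5.89:6.83


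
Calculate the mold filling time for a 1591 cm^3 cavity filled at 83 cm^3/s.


Formula: t_fill = V_mold / Q_flow
t = 1591 cm^3 / 83 cm^3/s = 19.1687 s

Answer: 19.1687 s


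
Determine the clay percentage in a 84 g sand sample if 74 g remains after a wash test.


Formula: Clay% = (W_total - W_washed) / W_total * 100
Clay mass = 84 - 74 = 10 g
Clay% = 10 / 84 * 100 = 11.9048%

11.9048%


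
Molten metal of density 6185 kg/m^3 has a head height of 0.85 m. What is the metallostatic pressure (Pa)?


Formula: P = rho * g * h
rho * g = 6185 * 9.81 = 60674.85 N/m^3
P = 60674.85 * 0.85 = 51573.6225 Pa


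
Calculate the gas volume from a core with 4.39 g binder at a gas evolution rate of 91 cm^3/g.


Formula: V_gas = W_binder * gas_evolution_rate
V = 4.39 g * 91 cm^3/g = 399.4900 cm^3

399.4900 cm^3


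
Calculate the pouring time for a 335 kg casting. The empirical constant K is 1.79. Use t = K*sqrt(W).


Formula: t = K * sqrt(W)
sqrt(W) = sqrt(335) = 18.30301
t = 1.79 * 18.30301 = 32.7624 s

32.7624 s


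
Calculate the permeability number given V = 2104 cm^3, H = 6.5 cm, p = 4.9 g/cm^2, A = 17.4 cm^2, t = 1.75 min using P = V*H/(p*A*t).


Formula: Permeability Number P = (V * H) / (p * A * t)
Numerator: V * H = 2104 * 6.5 = 13676.0
Denominator: p * A * t = 4.9 * 17.4 * 1.75 = 149.205
P = 13676.0 / 149.205 = 91.6591

91.6591


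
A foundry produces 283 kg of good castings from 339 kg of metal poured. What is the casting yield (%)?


Formula: Casting Yield = (W_good / W_total) * 100
Yield = (283 kg / 339 kg) * 100 = 83.4808%

Final answer: 83.4808%


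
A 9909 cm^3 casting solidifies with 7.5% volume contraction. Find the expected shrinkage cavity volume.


Formula: V_shrink = V_casting * shrinkage_pct / 100
V_shrink = 9909 cm^3 * 7.5 / 100 = 743.1750 cm^3


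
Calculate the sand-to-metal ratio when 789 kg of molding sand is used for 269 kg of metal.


Formula: Sand-to-Metal Ratio = W_sand / W_metal
Ratio = 789 kg / 269 kg = 2.9331

Final answer: 2.9331


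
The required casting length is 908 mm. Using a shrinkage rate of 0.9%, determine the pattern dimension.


Formula: L_pattern = L_casting * (1 + shrinkage_rate/100)
Shrinkage factor = 1 + 0.9/100 = 1.009
L_pattern = 908 mm * 1.009 = 916.1720 mm

916.1720 mm


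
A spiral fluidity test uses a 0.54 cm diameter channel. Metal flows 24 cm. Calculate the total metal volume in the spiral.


Formula: V = pi * (d/2)^2 * L  (cylinder volume)
Radius = 0.54/2 = 0.27 cm
V = pi * 0.27^2 * 24 = 5.4965 cm^3

5.4965 cm^3


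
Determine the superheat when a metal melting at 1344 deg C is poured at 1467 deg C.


Formula: Superheat = T_pour - T_melt
Superheat = 1467 - 1344 = 123 deg C

Final answer: 123 deg C


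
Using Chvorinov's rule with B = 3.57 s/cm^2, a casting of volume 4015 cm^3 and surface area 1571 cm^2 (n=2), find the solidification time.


Formula: t_s = B * (V/A)^n  (Chvorinov's rule, n=2)
Modulus M = V/A = 4015/1571 = 2.555697 cm
M^2 = 2.555697^2 = 6.531587 cm^2
t_s = 3.57 * 6.531587 = 23.3178 s


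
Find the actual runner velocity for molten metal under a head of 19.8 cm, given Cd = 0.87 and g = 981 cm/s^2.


Formula: v = Cd * sqrt(2 * g * h)  (Torricelli with discharge coefficient)
2*g*h = 2 * 981 * 19.8 = 38847.6 cm^2/s^2
sqrt(38847.6) = 197.09795 cm/s
v = 0.87 * 197.09795 = 171.4752 cm/s


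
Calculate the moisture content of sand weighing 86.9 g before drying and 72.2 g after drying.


Formula: MC = (W_wet - W_dry) / W_wet * 100
Water mass = 86.9 - 72.2 = 14.7 g
MC = 14.7 / 86.9 * 100 = 16.9160%


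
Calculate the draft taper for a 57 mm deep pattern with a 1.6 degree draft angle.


Formula: taper = depth * tan(draft_angle)
tan(1.6 deg) = 0.0279325
taper = 57 mm * 0.0279325 = 1.5922 mm

Final answer: 1.5922 mm


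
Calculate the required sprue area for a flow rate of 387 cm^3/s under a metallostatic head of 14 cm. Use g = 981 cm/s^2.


Formula: v = sqrt(2*g*h), A = Q/v
Velocity: v = sqrt(2 * 981 * 14) = sqrt(27468) = 165.7347 cm/s
Sprue area: A = Q / v = 387 / 165.7347 = 2.3351 cm^2

Final answer: 2.3351 cm^2


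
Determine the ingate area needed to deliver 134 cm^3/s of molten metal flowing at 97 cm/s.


Formula: A_ingate = Q / v  (continuity equation)
A = 134 cm^3/s / 97 cm/s = 1.3814 cm^2


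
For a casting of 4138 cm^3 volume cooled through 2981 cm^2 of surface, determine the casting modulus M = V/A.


Formula: Casting Modulus M = V / A
M = 4138 cm^3 / 2981 cm^2 = 1.3881 cm


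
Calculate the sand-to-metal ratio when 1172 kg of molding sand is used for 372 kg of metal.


Formula: Sand-to-Metal Ratio = W_sand / W_metal
Ratio = 1172 kg / 372 kg = 3.1505

Final answer: 3.1505


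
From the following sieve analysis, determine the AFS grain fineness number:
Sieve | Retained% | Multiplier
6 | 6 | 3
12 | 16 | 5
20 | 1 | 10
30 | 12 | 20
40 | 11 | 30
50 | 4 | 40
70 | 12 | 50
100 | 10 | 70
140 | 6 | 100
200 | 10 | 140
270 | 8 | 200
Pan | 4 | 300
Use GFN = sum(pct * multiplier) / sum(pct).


Formula: GFN = sum(pct * multiplier) / sum(pct)
sum(pct * multiplier) = 6938
sum(pct) = 100
GFN = 6938 / 100 = 69.38

Answer: 69.38


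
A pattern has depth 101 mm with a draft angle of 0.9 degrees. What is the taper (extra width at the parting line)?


Formula: taper = depth * tan(draft_angle)
tan(0.9 deg) = 0.0157093
taper = 101 mm * 0.0157093 = 1.5866 mm

Answer: 1.5866 mm


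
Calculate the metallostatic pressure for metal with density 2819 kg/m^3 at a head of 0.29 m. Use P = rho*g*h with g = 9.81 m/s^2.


Formula: P = rho * g * h
rho * g = 2819 * 9.81 = 27654.39 N/m^3
P = 27654.39 * 0.29 = 8019.7731 Pa


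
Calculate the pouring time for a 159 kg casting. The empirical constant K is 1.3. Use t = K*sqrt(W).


Formula: t = K * sqrt(W)
sqrt(W) = sqrt(159) = 12.60952
t = 1.3 * 12.60952 = 16.3924 s

16.3924 s


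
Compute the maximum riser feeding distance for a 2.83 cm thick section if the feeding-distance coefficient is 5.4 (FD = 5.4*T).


Formula: FD = 5.4 * T  (riser feeding-distance rule)
FD = 5.4 * 2.83 cm = 15.2820 cm

Final answer: 15.2820 cm


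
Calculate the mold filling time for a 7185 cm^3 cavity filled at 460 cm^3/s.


Formula: t_fill = V_mold / Q_flow
t = 7185 cm^3 / 460 cm^3/s = 15.6196 s


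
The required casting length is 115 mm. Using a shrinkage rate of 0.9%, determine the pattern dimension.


Formula: L_pattern = L_casting * (1 + shrinkage_rate/100)
Shrinkage factor = 1 + 0.9/100 = 1.009
L_pattern = 115 mm * 1.009 = 116.0350 mm

Final answer: 116.0350 mm


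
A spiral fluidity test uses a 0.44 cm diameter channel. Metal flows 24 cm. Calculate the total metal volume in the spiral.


Formula: V = pi * (d/2)^2 * L  (cylinder volume)
Radius = 0.44/2 = 0.22 cm
V = pi * 0.22^2 * 24 = 3.6493 cm^3

Answer: 3.6493 cm^3


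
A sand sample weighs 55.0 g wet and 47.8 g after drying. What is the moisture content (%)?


Formula: MC = (W_wet - W_dry) / W_wet * 100
Water mass = 55.0 - 47.8 = 7.2 g
MC = 7.2 / 55.0 * 100 = 13.0909%

Final answer: 13.0909%


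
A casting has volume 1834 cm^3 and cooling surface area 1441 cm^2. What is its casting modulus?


Formula: Casting Modulus M = V / A
M = 1834 cm^3 / 1441 cm^2 = 1.2727 cm

Answer: 1.2727 cm


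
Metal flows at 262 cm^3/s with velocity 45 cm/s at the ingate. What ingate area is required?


Formula: A_ingate = Q / v  (continuity equation)
A = 262 cm^3/s / 45 cm/s = 5.8222 cm^2

5.8222 cm^2


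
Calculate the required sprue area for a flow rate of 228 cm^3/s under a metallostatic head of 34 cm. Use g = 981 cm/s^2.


Formula: v = sqrt(2*g*h), A = Q/v
Velocity: v = sqrt(2 * 981 * 34) = sqrt(66708) = 258.2789 cm/s
Sprue area: A = Q / v = 228 / 258.2789 = 0.8828 cm^2

0.8828 cm^2


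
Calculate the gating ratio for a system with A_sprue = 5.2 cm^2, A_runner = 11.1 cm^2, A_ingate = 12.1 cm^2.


Sprue:Runner:Ingate = 1 : 11.1/5.2 : 12.1/5.2 = 1:2.13:2.33

1:2.13:2.33


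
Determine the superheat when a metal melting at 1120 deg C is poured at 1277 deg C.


Formula: Superheat = T_pour - T_melt
Superheat = 1277 - 1120 = 157 deg C

Answer: 157 deg C


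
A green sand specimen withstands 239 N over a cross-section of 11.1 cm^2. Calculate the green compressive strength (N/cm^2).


Formula: Compressive Strength = Force / Area
Strength = 239 N / 11.1 cm^2 = 21.5315 N/cm^2

Answer: 21.5315 N/cm^2


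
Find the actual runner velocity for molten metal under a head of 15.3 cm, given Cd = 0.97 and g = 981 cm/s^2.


Formula: v = Cd * sqrt(2 * g * h)  (Torricelli with discharge coefficient)
2*g*h = 2 * 981 * 15.3 = 30018.6 cm^2/s^2
sqrt(30018.6) = 173.25877 cm/s
v = 0.97 * 173.25877 = 168.0610 cm/s

Answer: 168.0610 cm/s


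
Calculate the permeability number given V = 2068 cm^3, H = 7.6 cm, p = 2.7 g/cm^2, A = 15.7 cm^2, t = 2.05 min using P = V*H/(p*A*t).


Formula: Permeability Number P = (V * H) / (p * A * t)
Numerator: V * H = 2068 * 7.6 = 15716.8
Denominator: p * A * t = 2.7 * 15.7 * 2.05 = 86.8995
P = 15716.8 / 86.8995 = 180.8618

Answer: 180.8618


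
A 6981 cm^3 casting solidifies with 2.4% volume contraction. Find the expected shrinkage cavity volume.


Formula: V_shrink = V_casting * shrinkage_pct / 100
V_shrink = 6981 cm^3 * 2.4 / 100 = 167.5440 cm^3

Answer: 167.5440 cm^3


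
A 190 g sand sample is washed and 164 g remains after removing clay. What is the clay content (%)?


Formula: Clay% = (W_total - W_washed) / W_total * 100
Clay mass = 190 - 164 = 26 g
Clay% = 26 / 190 * 100 = 13.6842%

Final answer: 13.6842%


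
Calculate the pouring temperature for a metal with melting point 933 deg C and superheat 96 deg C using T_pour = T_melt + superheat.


Formula: T_pour = T_melt + Superheat
T_pour = 933 + 96 = 1029 deg C

Final answer: 1029 deg C


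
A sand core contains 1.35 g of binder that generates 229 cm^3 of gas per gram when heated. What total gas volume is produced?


Formula: V_gas = W_binder * gas_evolution_rate
V = 1.35 g * 229 cm^3/g = 309.1500 cm^3

Final answer: 309.1500 cm^3


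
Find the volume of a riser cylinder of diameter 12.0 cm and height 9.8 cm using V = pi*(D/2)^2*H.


Formula: V = pi * (D/2)^2 * H  (cylinder volume)
Radius = D/2 = 12.0/2 = 6.0 cm
V = pi * 6.0^2 * 9.8 = 1108.3539 cm^3

1108.3539 cm^3


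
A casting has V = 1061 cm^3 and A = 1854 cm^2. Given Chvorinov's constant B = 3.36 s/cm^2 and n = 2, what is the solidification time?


Formula: t_s = B * (V/A)^n  (Chvorinov's rule, n=2)
Modulus M = V/A = 1061/1854 = 0.572276 cm
M^2 = 0.572276^2 = 0.327500 cm^2
t_s = 3.36 * 0.327500 = 1.1004 s

Answer: 1.1004 s


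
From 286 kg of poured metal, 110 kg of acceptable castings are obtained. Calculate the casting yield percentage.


Formula: Casting Yield = (W_good / W_total) * 100
Yield = (110 kg / 286 kg) * 100 = 38.4615%

Answer: 38.4615%


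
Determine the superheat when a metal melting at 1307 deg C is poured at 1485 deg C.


Formula: Superheat = T_pour - T_melt
Superheat = 1485 - 1307 = 178 deg C

Final answer: 178 deg C


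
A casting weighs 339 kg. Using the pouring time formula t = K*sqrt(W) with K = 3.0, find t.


Formula: t = K * sqrt(W)
sqrt(W) = sqrt(339) = 18.41195
t = 3.0 * 18.41195 = 55.2359 s

Answer: 55.2359 s


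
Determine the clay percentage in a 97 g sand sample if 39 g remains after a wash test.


Formula: Clay% = (W_total - W_washed) / W_total * 100
Clay mass = 97 - 39 = 58 g
Clay% = 58 / 97 * 100 = 59.7938%

Final answer: 59.7938%


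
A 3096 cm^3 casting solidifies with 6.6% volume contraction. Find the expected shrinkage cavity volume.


Formula: V_shrink = V_casting * shrinkage_pct / 100
V_shrink = 3096 cm^3 * 6.6 / 100 = 204.3360 cm^3

Final answer: 204.3360 cm^3


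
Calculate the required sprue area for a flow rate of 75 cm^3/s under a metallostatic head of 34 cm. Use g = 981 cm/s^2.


Formula: v = sqrt(2*g*h), A = Q/v
Velocity: v = sqrt(2 * 981 * 34) = sqrt(66708) = 258.2789 cm/s
Sprue area: A = Q / v = 75 / 258.2789 = 0.2904 cm^2

Final answer: 0.2904 cm^2


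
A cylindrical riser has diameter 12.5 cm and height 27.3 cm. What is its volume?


Formula: V = pi * (D/2)^2 * H  (cylinder volume)
Radius = D/2 = 12.5/2 = 6.25 cm
V = pi * 6.25^2 * 27.3 = 3350.2140 cm^3

Answer: 3350.2140 cm^3


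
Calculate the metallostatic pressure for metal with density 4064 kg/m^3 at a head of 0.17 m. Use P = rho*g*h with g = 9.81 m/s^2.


Formula: P = rho * g * h
rho * g = 4064 * 9.81 = 39867.84 N/m^3
P = 39867.84 * 0.17 = 6777.5328 Pa

6777.5328 Pa


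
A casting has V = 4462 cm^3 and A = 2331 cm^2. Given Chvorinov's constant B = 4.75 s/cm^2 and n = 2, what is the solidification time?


Formula: t_s = B * (V/A)^n  (Chvorinov's rule, n=2)
Modulus M = V/A = 4462/2331 = 1.914200 cm
M^2 = 1.914200^2 = 3.664162 cm^2
t_s = 4.75 * 3.664162 = 17.4048 s


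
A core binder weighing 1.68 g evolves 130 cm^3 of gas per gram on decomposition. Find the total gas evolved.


Formula: V_gas = W_binder * gas_evolution_rate
V = 1.68 g * 130 cm^3/g = 218.4000 cm^3

218.4000 cm^3


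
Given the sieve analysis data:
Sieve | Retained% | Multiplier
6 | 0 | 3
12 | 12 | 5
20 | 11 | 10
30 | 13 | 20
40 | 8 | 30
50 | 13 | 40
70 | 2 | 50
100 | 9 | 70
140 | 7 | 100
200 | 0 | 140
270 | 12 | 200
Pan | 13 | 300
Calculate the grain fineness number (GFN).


Formula: GFN = sum(pct * multiplier) / sum(pct)
sum(pct * multiplier) = 8920
sum(pct) = 100
GFN = 8920 / 100 = 89.20


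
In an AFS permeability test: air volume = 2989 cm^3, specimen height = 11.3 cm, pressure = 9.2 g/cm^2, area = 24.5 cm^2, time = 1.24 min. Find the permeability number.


Formula: Permeability Number P = (V * H) / (p * A * t)
Numerator: V * H = 2989 * 11.3 = 33775.7
Denominator: p * A * t = 9.2 * 24.5 * 1.24 = 279.496
P = 33775.7 / 279.496 = 120.8450

Final answer: 120.8450


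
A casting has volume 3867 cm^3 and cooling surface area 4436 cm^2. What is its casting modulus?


Formula: Casting Modulus M = V / A
M = 3867 cm^3 / 4436 cm^2 = 0.8717 cm


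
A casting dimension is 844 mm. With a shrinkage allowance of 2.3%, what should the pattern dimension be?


Formula: L_pattern = L_casting * (1 + shrinkage_rate/100)
Shrinkage factor = 1 + 2.3/100 = 1.023
L_pattern = 844 mm * 1.023 = 863.4120 mm

863.4120 mm


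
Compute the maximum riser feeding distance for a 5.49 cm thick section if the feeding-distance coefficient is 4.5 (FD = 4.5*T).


Formula: FD = 4.5 * T  (riser feeding-distance rule)
FD = 4.5 * 5.49 cm = 24.7050 cm

24.7050 cm


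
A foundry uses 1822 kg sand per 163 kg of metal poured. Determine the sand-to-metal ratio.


Formula: Sand-to-Metal Ratio = W_sand / W_metal
Ratio = 1822 kg / 163 kg = 11.1779

Answer: 11.1779


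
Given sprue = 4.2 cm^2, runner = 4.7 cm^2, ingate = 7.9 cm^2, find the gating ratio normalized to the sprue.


Sprue:Runner:Ingate = 1 : 4.7/4.2 : 7.9/4.2 = 1:1.12:1.88


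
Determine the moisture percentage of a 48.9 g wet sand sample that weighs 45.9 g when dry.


Formula: MC = (W_wet - W_dry) / W_wet * 100
Water mass = 48.9 - 45.9 = 3.0 g
MC = 3.0 / 48.9 * 100 = 6.1350%

6.1350%


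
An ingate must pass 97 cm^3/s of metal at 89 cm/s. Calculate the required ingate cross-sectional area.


Formula: A_ingate = Q / v  (continuity equation)
A = 97 cm^3/s / 89 cm/s = 1.0899 cm^2

Answer: 1.0899 cm^2


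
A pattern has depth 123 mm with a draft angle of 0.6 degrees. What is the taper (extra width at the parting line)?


Formula: taper = depth * tan(draft_angle)
tan(0.6 deg) = 0.0104724
taper = 123 mm * 0.0104724 = 1.2881 mm

Final answer: 1.2881 mm


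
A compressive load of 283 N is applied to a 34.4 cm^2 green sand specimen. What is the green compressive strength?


Formula: Compressive Strength = Force / Area
Strength = 283 N / 34.4 cm^2 = 8.2267 N/cm^2

8.2267 N/cm^2


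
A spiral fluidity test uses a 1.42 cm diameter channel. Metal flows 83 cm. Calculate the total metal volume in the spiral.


Formula: V = pi * (d/2)^2 * L  (cylinder volume)
Radius = 1.42/2 = 0.71 cm
V = pi * 0.71^2 * 83 = 131.4452 cm^3


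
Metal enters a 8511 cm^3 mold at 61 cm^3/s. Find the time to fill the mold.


Formula: t_fill = V_mold / Q_flow
t = 8511 cm^3 / 61 cm^3/s = 139.5246 s

Answer: 139.5246 s


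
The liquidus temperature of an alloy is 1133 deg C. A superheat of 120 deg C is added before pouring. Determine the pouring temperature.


Formula: T_pour = T_melt + Superheat
T_pour = 1133 + 120 = 1253 deg C

Answer: 1253 deg C


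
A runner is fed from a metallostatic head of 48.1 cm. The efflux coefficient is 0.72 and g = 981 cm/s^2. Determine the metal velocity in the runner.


Formula: v = Cd * sqrt(2 * g * h)  (Torricelli with discharge coefficient)
2*g*h = 2 * 981 * 48.1 = 94372.2 cm^2/s^2
sqrt(94372.2) = 307.20059 cm/s
v = 0.72 * 307.20059 = 221.1844 cm/s

Final answer: 221.1844 cm/s


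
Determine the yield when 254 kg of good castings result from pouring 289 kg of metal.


Formula: Casting Yield = (W_good / W_total) * 100
Yield = (254 kg / 289 kg) * 100 = 87.8893%

Final answer: 87.8893%


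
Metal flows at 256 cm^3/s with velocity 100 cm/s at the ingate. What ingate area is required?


Formula: A_ingate = Q / v  (continuity equation)
A = 256 cm^3/s / 100 cm/s = 2.5600 cm^2


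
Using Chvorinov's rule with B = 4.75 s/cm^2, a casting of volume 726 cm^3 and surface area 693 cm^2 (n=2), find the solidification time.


Formula: t_s = B * (V/A)^n  (Chvorinov's rule, n=2)
Modulus M = V/A = 726/693 = 1.047619 cm
M^2 = 1.047619^2 = 1.097506 cm^2
t_s = 4.75 * 1.097506 = 5.2132 s


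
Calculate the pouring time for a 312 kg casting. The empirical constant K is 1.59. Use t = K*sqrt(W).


Formula: t = K * sqrt(W)
sqrt(W) = sqrt(312) = 17.66352
t = 1.59 * 17.66352 = 28.0850 s

Answer: 28.0850 s


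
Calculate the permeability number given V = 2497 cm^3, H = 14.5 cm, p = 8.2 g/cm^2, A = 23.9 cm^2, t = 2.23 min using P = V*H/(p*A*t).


Formula: Permeability Number P = (V * H) / (p * A * t)
Numerator: V * H = 2497 * 14.5 = 36206.5
Denominator: p * A * t = 8.2 * 23.9 * 2.23 = 437.0354
P = 36206.5 / 437.0354 = 82.8457


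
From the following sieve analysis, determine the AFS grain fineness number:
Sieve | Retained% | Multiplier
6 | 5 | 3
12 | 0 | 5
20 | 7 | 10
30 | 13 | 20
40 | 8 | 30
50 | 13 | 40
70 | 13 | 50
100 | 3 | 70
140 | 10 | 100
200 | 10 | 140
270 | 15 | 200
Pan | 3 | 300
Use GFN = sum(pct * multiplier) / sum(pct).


Formula: GFN = sum(pct * multiplier) / sum(pct)
sum(pct * multiplier) = 8265
sum(pct) = 100
GFN = 8265 / 100 = 82.65

82.65


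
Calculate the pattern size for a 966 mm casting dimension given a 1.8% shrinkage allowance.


Formula: L_pattern = L_casting * (1 + shrinkage_rate/100)
Shrinkage factor = 1 + 1.8/100 = 1.018
L_pattern = 966 mm * 1.018 = 983.3880 mm

Final answer: 983.3880 mm


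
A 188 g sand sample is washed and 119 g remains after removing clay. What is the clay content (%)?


Formula: Clay% = (W_total - W_washed) / W_total * 100
Clay mass = 188 - 119 = 69 g
Clay% = 69 / 188 * 100 = 36.7021%

Answer: 36.7021%


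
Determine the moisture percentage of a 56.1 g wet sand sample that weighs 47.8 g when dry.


Formula: MC = (W_wet - W_dry) / W_wet * 100
Water mass = 56.1 - 47.8 = 8.3 g
MC = 8.3 / 56.1 * 100 = 14.7950%


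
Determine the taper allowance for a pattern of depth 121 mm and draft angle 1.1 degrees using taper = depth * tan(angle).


Formula: taper = depth * tan(draft_angle)
tan(1.1 deg) = 0.0192010
taper = 121 mm * 0.0192010 = 2.3233 mm


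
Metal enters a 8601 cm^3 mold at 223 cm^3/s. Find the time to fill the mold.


Formula: t_fill = V_mold / Q_flow
t = 8601 cm^3 / 223 cm^3/s = 38.5695 s

Answer: 38.5695 s


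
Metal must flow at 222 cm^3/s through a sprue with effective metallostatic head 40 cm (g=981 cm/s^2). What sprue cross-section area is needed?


Formula: v = sqrt(2*g*h), A = Q/v
Velocity: v = sqrt(2 * 981 * 40) = sqrt(78480) = 280.1428 cm/s
Sprue area: A = Q / v = 222 / 280.1428 = 0.7925 cm^2


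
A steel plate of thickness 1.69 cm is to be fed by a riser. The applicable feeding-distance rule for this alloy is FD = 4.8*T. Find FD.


Formula: FD = 4.8 * T  (riser feeding-distance rule)
FD = 4.8 * 1.69 cm = 8.1120 cm

Answer: 8.1120 cm


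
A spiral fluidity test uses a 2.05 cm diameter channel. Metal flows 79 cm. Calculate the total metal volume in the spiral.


Formula: V = pi * (d/2)^2 * L  (cylinder volume)
Radius = 2.05/2 = 1.025 cm
V = pi * 1.025^2 * 79 = 260.7502 cm^3


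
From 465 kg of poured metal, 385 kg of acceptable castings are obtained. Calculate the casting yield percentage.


Formula: Casting Yield = (W_good / W_total) * 100
Yield = (385 kg / 465 kg) * 100 = 82.7957%

Final answer: 82.7957%


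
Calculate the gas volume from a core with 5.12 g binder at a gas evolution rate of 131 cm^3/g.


Formula: V_gas = W_binder * gas_evolution_rate
V = 5.12 g * 131 cm^3/g = 670.7200 cm^3

Answer: 670.7200 cm^3


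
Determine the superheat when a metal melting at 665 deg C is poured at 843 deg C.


Formula: Superheat = T_pour - T_melt
Superheat = 843 - 665 = 178 deg C


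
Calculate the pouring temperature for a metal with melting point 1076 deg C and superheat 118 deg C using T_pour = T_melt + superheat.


Formula: T_pour = T_melt + Superheat
T_pour = 1076 + 118 = 1194 deg C

Answer: 1194 deg C


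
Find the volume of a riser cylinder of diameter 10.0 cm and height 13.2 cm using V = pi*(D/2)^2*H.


Formula: V = pi * (D/2)^2 * H  (cylinder volume)
Radius = D/2 = 10.0/2 = 5.0 cm
V = pi * 5.0^2 * 13.2 = 1036.7256 cm^3


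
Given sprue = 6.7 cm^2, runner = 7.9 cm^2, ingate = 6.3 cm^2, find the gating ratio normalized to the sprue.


Sprue:Runner:Ingate = 1 : 7.9/6.7 : 6.3/6.7 = 1:1.18:0.94


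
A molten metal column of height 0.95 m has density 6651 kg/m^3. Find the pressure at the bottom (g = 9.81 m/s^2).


Formula: P = rho * g * h
rho * g = 6651 * 9.81 = 65246.31 N/m^3
P = 65246.31 * 0.95 = 61983.9945 Pa


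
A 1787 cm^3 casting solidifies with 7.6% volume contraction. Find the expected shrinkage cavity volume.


Formula: V_shrink = V_casting * shrinkage_pct / 100
V_shrink = 1787 cm^3 * 7.6 / 100 = 135.8120 cm^3

Final answer: 135.8120 cm^3


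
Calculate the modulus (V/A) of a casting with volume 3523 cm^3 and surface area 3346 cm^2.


Formula: Casting Modulus M = V / A
M = 3523 cm^3 / 3346 cm^2 = 1.0529 cm

Answer: 1.0529 cm


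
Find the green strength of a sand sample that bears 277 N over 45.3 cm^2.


Formula: Compressive Strength = Force / Area
Strength = 277 N / 45.3 cm^2 = 6.1148 N/cm^2

6.1148 N/cm^2


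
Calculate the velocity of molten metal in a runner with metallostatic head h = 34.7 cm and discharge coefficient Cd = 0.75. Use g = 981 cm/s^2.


Formula: v = Cd * sqrt(2 * g * h)  (Torricelli with discharge coefficient)
2*g*h = 2 * 981 * 34.7 = 68081.4 cm^2/s^2
sqrt(68081.4) = 260.92413 cm/s
v = 0.75 * 260.92413 = 195.6931 cm/s

Answer: 195.6931 cm/s


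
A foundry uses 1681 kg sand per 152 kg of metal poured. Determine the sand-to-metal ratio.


Formula: Sand-to-Metal Ratio = W_sand / W_metal
Ratio = 1681 kg / 152 kg = 11.0592

Answer: 11.0592


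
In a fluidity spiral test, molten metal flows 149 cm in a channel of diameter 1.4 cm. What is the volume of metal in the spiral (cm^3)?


Formula: V = pi * (d/2)^2 * L  (cylinder volume)
Radius = 1.4/2 = 0.7 cm
V = pi * 0.7^2 * 149 = 229.3677 cm^3

229.3677 cm^3


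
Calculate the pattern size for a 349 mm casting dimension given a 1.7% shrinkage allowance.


Formula: L_pattern = L_casting * (1 + shrinkage_rate/100)
Shrinkage factor = 1 + 1.7/100 = 1.017
L_pattern = 349 mm * 1.017 = 354.9330 mm

354.9330 mm


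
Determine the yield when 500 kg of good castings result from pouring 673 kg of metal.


Formula: Casting Yield = (W_good / W_total) * 100
Yield = (500 kg / 673 kg) * 100 = 74.2942%

Final answer: 74.2942%


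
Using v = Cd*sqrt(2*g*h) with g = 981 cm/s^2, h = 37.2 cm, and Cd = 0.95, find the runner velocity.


Formula: v = Cd * sqrt(2 * g * h)  (Torricelli with discharge coefficient)
2*g*h = 2 * 981 * 37.2 = 72986.4 cm^2/s^2
sqrt(72986.4) = 270.15995 cm/s
v = 0.95 * 270.15995 = 256.6520 cm/s

Answer: 256.6520 cm/s


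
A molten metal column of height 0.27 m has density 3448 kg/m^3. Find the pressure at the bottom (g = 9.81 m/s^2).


Formula: P = rho * g * h
rho * g = 3448 * 9.81 = 33824.88 N/m^3
P = 33824.88 * 0.27 = 9132.7176 Pa

Final answer: 9132.7176 Pa


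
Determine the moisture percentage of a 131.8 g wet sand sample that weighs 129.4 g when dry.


Formula: MC = (W_wet - W_dry) / W_wet * 100
Water mass = 131.8 - 129.4 = 2.4 g
MC = 2.4 / 131.8 * 100 = 1.8209%

1.8209%


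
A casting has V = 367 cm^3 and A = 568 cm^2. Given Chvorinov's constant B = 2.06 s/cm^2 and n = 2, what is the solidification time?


Formula: t_s = B * (V/A)^n  (Chvorinov's rule, n=2)
Modulus M = V/A = 367/568 = 0.646127 cm
M^2 = 0.646127^2 = 0.417480 cm^2
t_s = 2.06 * 0.417480 = 0.8600 s

Final answer: 0.8600 s


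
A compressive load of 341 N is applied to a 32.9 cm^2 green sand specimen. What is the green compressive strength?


Formula: Compressive Strength = Force / Area
Strength = 341 N / 32.9 cm^2 = 10.3647 N/cm^2

10.3647 N/cm^2


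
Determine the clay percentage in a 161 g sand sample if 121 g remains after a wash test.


Formula: Clay% = (W_total - W_washed) / W_total * 100
Clay mass = 161 - 121 = 40 g
Clay% = 40 / 161 * 100 = 24.8447%

24.8447%


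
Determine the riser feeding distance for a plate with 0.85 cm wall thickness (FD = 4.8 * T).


Formula: FD = 4.8 * T  (riser feeding-distance rule)
FD = 4.8 * 0.85 cm = 4.0800 cm

Answer: 4.0800 cm


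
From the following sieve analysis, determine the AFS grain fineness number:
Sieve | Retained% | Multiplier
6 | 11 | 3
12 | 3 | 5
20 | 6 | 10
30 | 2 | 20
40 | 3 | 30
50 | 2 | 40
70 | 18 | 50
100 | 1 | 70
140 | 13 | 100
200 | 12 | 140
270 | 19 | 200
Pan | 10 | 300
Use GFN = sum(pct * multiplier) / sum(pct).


Formula: GFN = sum(pct * multiplier) / sum(pct)
sum(pct * multiplier) = 11068
sum(pct) = 100
GFN = 11068 / 100 = 110.68

110.68


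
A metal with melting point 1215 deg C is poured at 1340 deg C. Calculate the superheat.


Formula: Superheat = T_pour - T_melt
Superheat = 1340 - 1215 = 125 deg C

Answer: 125 deg C


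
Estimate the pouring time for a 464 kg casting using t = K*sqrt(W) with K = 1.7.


Formula: t = K * sqrt(W)
sqrt(W) = sqrt(464) = 21.54066
t = 1.7 * 21.54066 = 36.6191 s

Final answer: 36.6191 s


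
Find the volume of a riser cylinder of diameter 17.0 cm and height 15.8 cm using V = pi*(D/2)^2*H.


Formula: V = pi * (D/2)^2 * H  (cylinder volume)
Radius = D/2 = 17.0/2 = 8.5 cm
V = pi * 8.5^2 * 15.8 = 3586.2851 cm^3

Answer: 3586.2851 cm^3


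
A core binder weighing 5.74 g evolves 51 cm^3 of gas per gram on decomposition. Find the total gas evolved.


Formula: V_gas = W_binder * gas_evolution_rate
V = 5.74 g * 51 cm^3/g = 292.7400 cm^3


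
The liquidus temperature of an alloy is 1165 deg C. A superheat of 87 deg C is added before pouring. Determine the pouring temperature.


Formula: T_pour = T_melt + Superheat
T_pour = 1165 + 87 = 1252 deg C

1252 deg C


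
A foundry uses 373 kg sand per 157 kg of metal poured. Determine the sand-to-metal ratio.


Formula: Sand-to-Metal Ratio = W_sand / W_metal
Ratio = 373 kg / 157 kg = 2.3758

2.3758


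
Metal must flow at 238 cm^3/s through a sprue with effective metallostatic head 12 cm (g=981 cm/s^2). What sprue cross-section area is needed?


Formula: v = sqrt(2*g*h), A = Q/v
Velocity: v = sqrt(2 * 981 * 12) = sqrt(23544) = 153.4405 cm/s
Sprue area: A = Q / v = 238 / 153.4405 = 1.5511 cm^2

1.5511 cm^2


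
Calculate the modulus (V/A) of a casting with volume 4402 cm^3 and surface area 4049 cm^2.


Formula: Casting Modulus M = V / A
M = 4402 cm^3 / 4049 cm^2 = 1.0872 cm


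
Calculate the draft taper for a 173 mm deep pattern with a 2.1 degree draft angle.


Formula: taper = depth * tan(draft_angle)
tan(2.1 deg) = 0.0366683
taper = 173 mm * 0.0366683 = 6.3436 mm


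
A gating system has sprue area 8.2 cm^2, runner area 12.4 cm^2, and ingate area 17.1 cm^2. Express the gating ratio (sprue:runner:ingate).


Sprue:Runner:Ingate = 1 : 12.4/8.2 : 17.1/8.2 = 1:1.51:2.09

Final answer: 1:1.51:2.09


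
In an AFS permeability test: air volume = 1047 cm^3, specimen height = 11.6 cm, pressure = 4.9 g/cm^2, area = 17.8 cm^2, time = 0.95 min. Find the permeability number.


Formula: Permeability Number P = (V * H) / (p * A * t)
Numerator: V * H = 1047 * 11.6 = 12145.2
Denominator: p * A * t = 4.9 * 17.8 * 0.95 = 82.859
P = 12145.2 / 82.859 = 146.5767

Final answer: 146.5767


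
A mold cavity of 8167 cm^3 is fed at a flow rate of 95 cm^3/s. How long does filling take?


Formula: t_fill = V_mold / Q_flow
t = 8167 cm^3 / 95 cm^3/s = 85.9684 s

Answer: 85.9684 s


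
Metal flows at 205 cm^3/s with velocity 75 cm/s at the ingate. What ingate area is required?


Formula: A_ingate = Q / v  (continuity equation)
A = 205 cm^3/s / 75 cm/s = 2.7333 cm^2

2.7333 cm^2


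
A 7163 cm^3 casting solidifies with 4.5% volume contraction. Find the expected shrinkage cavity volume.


Formula: V_shrink = V_casting * shrinkage_pct / 100
V_shrink = 7163 cm^3 * 4.5 / 100 = 322.3350 cm^3

Answer: 322.3350 cm^3


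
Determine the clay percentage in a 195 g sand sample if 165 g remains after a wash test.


Formula: Clay% = (W_total - W_washed) / W_total * 100
Clay mass = 195 - 165 = 30 g
Clay% = 30 / 195 * 100 = 15.3846%


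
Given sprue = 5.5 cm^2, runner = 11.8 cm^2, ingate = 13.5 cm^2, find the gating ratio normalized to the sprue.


Sprue:Runner:Ingate = 1 : 11.8/5.5 : 13.5/5.5 = 1:2.15:2.45

Final answer: 1:2.15:2.45


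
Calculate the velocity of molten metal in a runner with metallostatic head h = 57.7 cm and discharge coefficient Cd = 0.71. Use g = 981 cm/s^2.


Formula: v = Cd * sqrt(2 * g * h)  (Torricelli with discharge coefficient)
2*g*h = 2 * 981 * 57.7 = 113207.4 cm^2/s^2
sqrt(113207.4) = 336.46307 cm/s
v = 0.71 * 336.46307 = 238.8888 cm/s


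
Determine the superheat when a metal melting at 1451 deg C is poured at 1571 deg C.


Formula: Superheat = T_pour - T_melt
Superheat = 1571 - 1451 = 120 deg C

120 deg C


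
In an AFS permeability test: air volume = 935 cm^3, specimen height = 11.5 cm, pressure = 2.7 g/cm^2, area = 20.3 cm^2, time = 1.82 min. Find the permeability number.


Formula: Permeability Number P = (V * H) / (p * A * t)
Numerator: V * H = 935 * 11.5 = 10752.5
Denominator: p * A * t = 2.7 * 20.3 * 1.82 = 99.7542
P = 10752.5 / 99.7542 = 107.7899

Final answer: 107.7899


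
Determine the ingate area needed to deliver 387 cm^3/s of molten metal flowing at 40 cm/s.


Formula: A_ingate = Q / v  (continuity equation)
A = 387 cm^3/s / 40 cm/s = 9.6750 cm^2

Final answer: 9.6750 cm^2


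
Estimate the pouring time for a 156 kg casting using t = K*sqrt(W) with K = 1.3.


Formula: t = K * sqrt(W)
sqrt(W) = sqrt(156) = 12.49000
t = 1.3 * 12.49000 = 16.2370 s

16.2370 s


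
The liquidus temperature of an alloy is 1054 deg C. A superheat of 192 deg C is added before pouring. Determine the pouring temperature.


Formula: T_pour = T_melt + Superheat
T_pour = 1054 + 192 = 1246 deg C

1246 deg C
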